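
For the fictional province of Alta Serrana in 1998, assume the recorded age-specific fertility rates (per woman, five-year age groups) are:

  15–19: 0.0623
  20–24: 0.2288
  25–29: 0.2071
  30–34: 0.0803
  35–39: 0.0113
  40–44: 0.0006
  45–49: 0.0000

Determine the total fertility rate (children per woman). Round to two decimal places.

Sum of ASFRs = 0.0623 + 0.2288 + 0.2071 + 0.0803 + 0.0113 + 0.0006 + 0.0000 = 0.5904
TFR = 5 × 0.5904 = 2.952

2.95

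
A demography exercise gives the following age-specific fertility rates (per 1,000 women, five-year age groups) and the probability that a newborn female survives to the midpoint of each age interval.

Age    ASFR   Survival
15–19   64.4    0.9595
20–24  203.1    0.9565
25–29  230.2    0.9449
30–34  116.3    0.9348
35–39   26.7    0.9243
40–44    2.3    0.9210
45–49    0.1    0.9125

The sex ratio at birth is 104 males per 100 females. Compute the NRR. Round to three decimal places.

1.493

Proportion female at birth = 100 / (100 + 104) = 0.49020.
Each age group contributes 5 × ASFR × survival:
  15–19: 5 × 64.4/1000 × 0.9595 = 0.30896
  20–24: 5 × 203.1/1000 × 0.9565 = 0.97133
  25–29: 5 × 230.2/1000 × 0.9449 = 1.08758
  30–34: 5 × 116.3/1000 × 0.9348 = 0.54359
  35–39: 5 × 26.7/1000 × 0.9243 = 0.12339
  40–44: 5 × 2.3/1000 × 0.9210 = 0.01059
  45–49: 5 × 0.1/1000 × 0.9125 = 0.00046
Sum = 3.04590
NRR = 0.49020 × 3.04590 = 1.49310
With NRR above 1 the population is above replacement fertility.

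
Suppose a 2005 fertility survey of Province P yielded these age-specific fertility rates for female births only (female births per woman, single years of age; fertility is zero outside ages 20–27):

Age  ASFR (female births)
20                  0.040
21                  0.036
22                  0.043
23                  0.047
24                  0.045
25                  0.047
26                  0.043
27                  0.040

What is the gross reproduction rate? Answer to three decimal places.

Sum of female ASFRs = 0.040 + 0.036 + 0.043 + 0.047 + 0.045 + 0.047 + 0.043 + 0.040 = 0.341
GRR = 0.341

0.341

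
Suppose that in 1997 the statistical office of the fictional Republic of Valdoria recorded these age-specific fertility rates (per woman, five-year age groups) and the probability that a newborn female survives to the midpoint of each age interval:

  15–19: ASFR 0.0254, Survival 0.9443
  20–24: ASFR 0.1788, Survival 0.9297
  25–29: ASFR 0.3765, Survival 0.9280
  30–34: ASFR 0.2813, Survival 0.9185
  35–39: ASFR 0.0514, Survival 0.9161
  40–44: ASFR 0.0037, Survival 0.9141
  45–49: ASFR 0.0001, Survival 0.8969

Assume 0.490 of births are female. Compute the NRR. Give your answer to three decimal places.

2.079

Proportion female at birth = 0.490.
Each age group contributes 5 × ASFR × survival:
  15–19: 5 × 0.0254 × 0.9443 = 0.11993
  20–24: 5 × 0.1788 × 0.9297 = 0.83115
  25–29: 5 × 0.3765 × 0.9280 = 1.74696
  30–34: 5 × 0.2813 × 0.9185 = 1.29187
  35–39: 5 × 0.0514 × 0.9161 = 0.23544
  40–44: 5 × 0.0037 × 0.9141 = 0.01691
  45–49: 5 × 0.0001 × 0.8969 = 0.00045
Sum = 4.24271
NRR = 0.490 × 4.24271 = 2.07893
With NRR above 1 the population is above replacement fertility.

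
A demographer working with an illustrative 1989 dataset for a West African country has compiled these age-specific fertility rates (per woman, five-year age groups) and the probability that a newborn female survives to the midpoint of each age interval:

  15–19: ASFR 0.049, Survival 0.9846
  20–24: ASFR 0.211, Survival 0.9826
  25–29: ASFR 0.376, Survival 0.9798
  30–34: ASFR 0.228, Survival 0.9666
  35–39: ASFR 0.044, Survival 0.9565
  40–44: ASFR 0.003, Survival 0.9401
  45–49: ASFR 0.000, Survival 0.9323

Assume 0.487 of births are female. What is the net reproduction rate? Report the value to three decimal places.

2.165

Proportion female at birth = 0.487.
Per-age-group product (5 × ASFR × survival probability):
  15–19: 5 × 0.049 × 0.9846 = 0.24123
  20–24: 5 × 0.211 × 0.9826 = 1.03664
  25–29: 5 × 0.376 × 0.9798 = 1.84202
  30–34: 5 × 0.228 × 0.9666 = 1.10192
  35–39: 5 × 0.044 × 0.9565 = 0.21043
  40–44: 5 × 0.003 × 0.9401 = 0.01410
  45–49: 5 × 0.000 × 0.9323 = 0.00000
Sum = 4.44634
NRR = 0.487 × 4.44634 = 2.16537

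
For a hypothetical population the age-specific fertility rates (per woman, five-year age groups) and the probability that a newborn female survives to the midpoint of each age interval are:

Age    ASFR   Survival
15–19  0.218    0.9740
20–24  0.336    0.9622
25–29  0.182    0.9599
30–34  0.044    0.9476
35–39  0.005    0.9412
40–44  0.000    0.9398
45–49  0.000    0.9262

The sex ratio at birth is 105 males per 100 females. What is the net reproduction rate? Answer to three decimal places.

Proportion female at birth = 100 / (100 + 105) = 0.48780.
Survival-weighted fertility by age (5·fₓ·Sₓ):
  15–19: 5 × 0.218 × 0.9740 = 1.06166
  20–24: 5 × 0.336 × 0.9622 = 1.61650
  25–29: 5 × 0.182 × 0.9599 = 0.87351
  30–34: 5 × 0.044 × 0.9476 = 0.20847
  35–39: 5 × 0.005 × 0.9412 = 0.02353
  40–44: 5 × 0.000 × 0.9398 = 0.00000
  45–49: 5 × 0.000 × 0.9262 = 0.00000
Sum = 3.78367
NRR = 0.48780 × 3.78367 = 1.84567
With NRR above 1 the population is above replacement fertility.

1.846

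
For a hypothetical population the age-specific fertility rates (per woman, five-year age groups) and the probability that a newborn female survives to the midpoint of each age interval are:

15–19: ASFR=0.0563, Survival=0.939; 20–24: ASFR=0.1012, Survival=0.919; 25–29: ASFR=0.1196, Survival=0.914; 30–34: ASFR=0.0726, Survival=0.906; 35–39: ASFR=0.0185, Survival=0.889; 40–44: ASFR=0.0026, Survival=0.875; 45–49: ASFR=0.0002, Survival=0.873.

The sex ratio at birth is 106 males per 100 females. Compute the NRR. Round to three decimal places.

Proportion female at birth = 100 / (100 + 106) = 0.48544.
Survival-weighted fertility by age (5·fₓ·Sₓ):
  15–19: 5 × 0.0563 × 0.939 = 0.26433
  20–24: 5 × 0.1012 × 0.919 = 0.46501
  25–29: 5 × 0.1196 × 0.914 = 0.54657
  30–34: 5 × 0.0726 × 0.906 = 0.32888
  35–39: 5 × 0.0185 × 0.889 = 0.08223
  40–44: 5 × 0.0026 × 0.875 = 0.01138
  45–49: 5 × 0.0002 × 0.873 = 0.00087
Sum = 1.69927
NRR = 0.48544 × 1.69927 = 0.82489
With NRR below 1 the population is below replacement fertility.

0.825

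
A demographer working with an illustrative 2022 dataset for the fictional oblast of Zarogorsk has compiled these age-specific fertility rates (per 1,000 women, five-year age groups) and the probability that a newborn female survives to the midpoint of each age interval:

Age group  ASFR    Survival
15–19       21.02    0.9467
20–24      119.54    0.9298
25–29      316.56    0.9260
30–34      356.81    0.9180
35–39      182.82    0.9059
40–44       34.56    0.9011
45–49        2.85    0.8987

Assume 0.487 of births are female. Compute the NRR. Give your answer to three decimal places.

Proportion female at birth = 0.487.
Per-age-group product (5 × ASFR × survival probability):
  15–19: 5 × 21.02/1000 × 0.9467 = 0.09950
  20–24: 5 × 119.54/1000 × 0.9298 = 0.55574
  25–29: 5 × 316.56/1000 × 0.9260 = 1.46567
  30–34: 5 × 356.81/1000 × 0.9180 = 1.63776
  35–39: 5 × 182.82/1000 × 0.9059 = 0.82808
  40–44: 5 × 34.56/1000 × 0.9011 = 0.15571
  45–49: 5 × 2.85/1000 × 0.8987 = 0.01281
Sum = 4.75527
NRR = 0.487 × 4.75527 = 2.31582
NRR > 1, so each generation more than replaces itself.

2.316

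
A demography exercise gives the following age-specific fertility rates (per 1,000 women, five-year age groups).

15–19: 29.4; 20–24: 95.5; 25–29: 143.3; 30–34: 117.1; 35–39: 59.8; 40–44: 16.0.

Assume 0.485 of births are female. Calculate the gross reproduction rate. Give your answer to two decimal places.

Proportion female at birth = 0.485.
Sum of ASFRs = 29.4 + 95.5 + 143.3 + 117.1 + 59.8 + 16.0 = 461.1
TFR = 5 × 461.1 / 1000 = 2.3055
GRR = 0.485 × 2.3055 = 1.11817

1.12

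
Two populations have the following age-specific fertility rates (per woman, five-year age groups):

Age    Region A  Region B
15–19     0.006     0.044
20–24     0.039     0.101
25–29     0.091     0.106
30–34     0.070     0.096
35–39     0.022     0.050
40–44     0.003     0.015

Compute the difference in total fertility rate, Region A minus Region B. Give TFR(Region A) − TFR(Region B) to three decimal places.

Region A:
  Sum of ASFRs = 0.006 + 0.039 + 0.091 + 0.070 + 0.022 + 0.003 = 0.231
  TFR = 5 × 0.231 = 1.155
Region B:
  Sum of ASFRs = 0.044 + 0.101 + 0.106 + 0.096 + 0.050 + 0.015 = 0.412
  TFR = 5 × 0.412 = 2.06
Difference = 1.155 − 2.06 = -0.905

-0.905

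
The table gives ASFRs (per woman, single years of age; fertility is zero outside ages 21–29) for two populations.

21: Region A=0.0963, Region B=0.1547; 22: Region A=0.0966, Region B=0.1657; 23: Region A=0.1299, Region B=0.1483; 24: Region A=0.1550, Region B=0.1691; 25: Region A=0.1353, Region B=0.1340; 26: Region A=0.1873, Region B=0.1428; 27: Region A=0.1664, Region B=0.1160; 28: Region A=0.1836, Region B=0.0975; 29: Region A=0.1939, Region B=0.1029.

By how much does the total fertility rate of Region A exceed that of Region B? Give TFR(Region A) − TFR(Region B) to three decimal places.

Region A:
  Sum of ASFRs = 0.0963 + 0.0966 + 0.1299 + 0.1550 + 0.1353 + 0.1873 + 0.1664 + 0.1836 + 0.1939 = 1.3443
  TFR = 1.3443
Region B:
  Sum of ASFRs = 0.1547 + 0.1657 + 0.1483 + 0.1691 + 0.1340 + 0.1428 + 0.1160 + 0.0975 + 0.1029 = 1.2310
  TFR = 1.231
Difference = 1.3443 − 1.231 = 0.1133

0.113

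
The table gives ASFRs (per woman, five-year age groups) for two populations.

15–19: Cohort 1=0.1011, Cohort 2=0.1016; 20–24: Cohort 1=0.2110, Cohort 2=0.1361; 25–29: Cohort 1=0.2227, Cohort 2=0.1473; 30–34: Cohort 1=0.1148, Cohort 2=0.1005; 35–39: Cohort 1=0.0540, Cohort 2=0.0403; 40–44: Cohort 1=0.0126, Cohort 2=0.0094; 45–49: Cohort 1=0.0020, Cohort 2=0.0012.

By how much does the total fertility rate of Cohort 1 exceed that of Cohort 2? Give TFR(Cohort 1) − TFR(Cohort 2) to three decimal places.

Cohort 1:
  Sum of ASFRs = 0.1011 + 0.2110 + 0.2227 + 0.1148 + 0.0540 + 0.0126 + 0.0020 = 0.7182
  TFR = 5 × 0.7182 = 3.591
Cohort 2:
  Sum of ASFRs = 0.1016 + 0.1361 + 0.1473 + 0.1005 + 0.0403 + 0.0094 + 0.0012 = 0.5364
  TFR = 5 × 0.5364 = 2.682
Difference = 3.591 − 2.682 = 0.909

0.909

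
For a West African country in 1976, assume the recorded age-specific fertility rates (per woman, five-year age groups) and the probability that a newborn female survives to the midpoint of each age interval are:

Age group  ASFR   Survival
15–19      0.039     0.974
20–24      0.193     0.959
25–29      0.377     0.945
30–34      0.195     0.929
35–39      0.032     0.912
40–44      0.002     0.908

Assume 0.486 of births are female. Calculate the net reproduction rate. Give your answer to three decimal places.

1.923

Proportion female at birth = 0.486.
Weighting each age-specific rate by interval width and survival:
  15–19: 5 × 0.039 × 0.974 = 0.18993
  20–24: 5 × 0.193 × 0.959 = 0.92544
  25–29: 5 × 0.377 × 0.945 = 1.78133
  30–34: 5 × 0.195 × 0.929 = 0.90578
  35–39: 5 × 0.032 × 0.912 = 0.14592
  40–44: 5 × 0.002 × 0.908 = 0.00908
Sum = 3.95748
NRR = 0.486 × 3.95748 = 1.92334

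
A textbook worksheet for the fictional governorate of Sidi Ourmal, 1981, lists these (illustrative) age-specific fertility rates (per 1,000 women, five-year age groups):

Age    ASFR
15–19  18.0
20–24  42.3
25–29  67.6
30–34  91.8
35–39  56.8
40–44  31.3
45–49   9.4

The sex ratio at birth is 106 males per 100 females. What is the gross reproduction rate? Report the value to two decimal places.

Proportion female at birth = 100 / (100 + 106) = 0.48544.
Sum of ASFRs = 18.0 + 42.3 + 67.6 + 91.8 + 56.8 + 31.3 + 9.4 = 317.2
TFR = 5 × 317.2 / 1000 = 1.586
GRR = 0.48544 × 1.586 = 0.76991

0.77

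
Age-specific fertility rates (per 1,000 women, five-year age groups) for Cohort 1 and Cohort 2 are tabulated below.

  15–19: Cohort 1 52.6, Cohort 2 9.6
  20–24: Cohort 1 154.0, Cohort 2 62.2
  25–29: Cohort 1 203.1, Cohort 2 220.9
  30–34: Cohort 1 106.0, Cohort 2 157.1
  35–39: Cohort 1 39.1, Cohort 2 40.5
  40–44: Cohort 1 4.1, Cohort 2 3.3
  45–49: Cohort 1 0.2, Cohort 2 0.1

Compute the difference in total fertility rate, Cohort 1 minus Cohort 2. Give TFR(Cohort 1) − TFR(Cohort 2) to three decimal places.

0.327

Cohort 1:
  Sum of ASFRs = 52.6 + 154.0 + 203.1 + 106.0 + 39.1 + 4.1 + 0.2 = 559.1
  TFR = 5 × 559.1 / 1000 = 2.7955
Cohort 2:
  Sum of ASFRs = 9.6 + 62.2 + 220.9 + 157.1 + 40.5 + 3.3 + 0.1 = 493.7
  TFR = 5 × 493.7 / 1000 = 2.4685
Difference = 2.7955 − 2.4685 = 0.327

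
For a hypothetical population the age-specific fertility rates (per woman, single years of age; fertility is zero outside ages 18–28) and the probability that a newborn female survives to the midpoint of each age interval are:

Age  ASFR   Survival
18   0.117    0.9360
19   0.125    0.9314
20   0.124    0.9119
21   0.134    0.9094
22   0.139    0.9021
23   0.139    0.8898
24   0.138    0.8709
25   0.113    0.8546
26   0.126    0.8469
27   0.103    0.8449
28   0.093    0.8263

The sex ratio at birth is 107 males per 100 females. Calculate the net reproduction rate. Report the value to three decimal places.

Proportion female at birth = 100 / (100 + 107) = 0.48309.
Weighting each age-specific rate by interval width and survival:
  18: 1 × 0.117 × 0.9360 = 0.10951
  19: 1 × 0.125 × 0.9314 = 0.11643
  20: 1 × 0.124 × 0.9119 = 0.11308
  21: 1 × 0.134 × 0.9094 = 0.12186
  22: 1 × 0.139 × 0.9021 = 0.12539
  23: 1 × 0.139 × 0.8898 = 0.12368
  24: 1 × 0.138 × 0.8709 = 0.12018
  25: 1 × 0.113 × 0.8546 = 0.09657
  26: 1 × 0.126 × 0.8469 = 0.10671
  27: 1 × 0.103 × 0.8449 = 0.08702
  28: 1 × 0.093 × 0.8263 = 0.07685
Sum = 1.19728
NRR = 0.48309 × 1.19728 = 0.57839
NRR < 1, so the cohort does not fully replace itself.

0.578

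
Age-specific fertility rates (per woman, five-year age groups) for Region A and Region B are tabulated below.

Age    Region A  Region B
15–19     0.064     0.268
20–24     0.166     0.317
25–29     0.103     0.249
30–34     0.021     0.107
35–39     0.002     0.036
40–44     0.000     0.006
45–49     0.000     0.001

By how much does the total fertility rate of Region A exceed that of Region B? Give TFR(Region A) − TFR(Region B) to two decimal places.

-3.14

Region A:
  Sum of ASFRs = 0.064 + 0.166 + 0.103 + 0.021 + 0.002 + 0.000 + 0.000 = 0.356
  TFR = 5 × 0.356 = 1.78
Region B:
  Sum of ASFRs = 0.268 + 0.317 + 0.249 + 0.107 + 0.036 + 0.006 + 0.001 = 0.984
  TFR = 5 × 0.984 = 4.92
Difference = 1.78 − 4.92 = -3.14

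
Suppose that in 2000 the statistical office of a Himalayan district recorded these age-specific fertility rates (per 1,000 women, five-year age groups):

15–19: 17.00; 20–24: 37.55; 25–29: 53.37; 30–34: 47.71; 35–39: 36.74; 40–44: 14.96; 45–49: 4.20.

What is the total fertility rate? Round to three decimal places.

1.058

Sum of ASFRs = 17.00 + 37.55 + 53.37 + 47.71 + 36.74 + 14.96 + 4.20 = 211.53
TFR = 5 × 211.53 / 1000 = 1.05765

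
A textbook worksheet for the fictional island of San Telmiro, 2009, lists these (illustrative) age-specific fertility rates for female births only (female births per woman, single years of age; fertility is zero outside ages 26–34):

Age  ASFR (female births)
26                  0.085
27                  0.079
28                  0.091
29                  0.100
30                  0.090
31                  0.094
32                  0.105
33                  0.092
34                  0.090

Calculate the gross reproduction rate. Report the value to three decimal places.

Sum of female ASFRs = 0.085 + 0.079 + 0.091 + 0.100 + 0.090 + 0.094 + 0.105 + 0.092 + 0.090 = 0.826
GRR = 0.826

0.826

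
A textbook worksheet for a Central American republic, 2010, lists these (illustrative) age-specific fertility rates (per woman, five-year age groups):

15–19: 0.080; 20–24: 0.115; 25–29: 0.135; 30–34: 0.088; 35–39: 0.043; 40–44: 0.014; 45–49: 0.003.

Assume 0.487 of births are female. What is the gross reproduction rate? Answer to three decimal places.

1.164

Proportion female at birth = 0.487.
Sum of ASFRs = 0.080 + 0.115 + 0.135 + 0.088 + 0.043 + 0.014 + 0.003 = 0.478
TFR = 5 × 0.478 = 2.39
GRR = 0.487 × 2.39 = 1.16393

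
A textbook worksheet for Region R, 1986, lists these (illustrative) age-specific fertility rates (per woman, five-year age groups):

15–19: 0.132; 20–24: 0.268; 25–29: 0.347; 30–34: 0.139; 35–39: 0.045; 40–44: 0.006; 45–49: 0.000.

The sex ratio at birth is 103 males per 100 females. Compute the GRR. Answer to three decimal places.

Proportion female at birth = 100 / (100 + 103) = 0.49261.
Sum of ASFRs = 0.132 + 0.268 + 0.347 + 0.139 + 0.045 + 0.006 + 0.000 = 0.937
TFR = 5 × 0.937 = 4.685
GRR = 0.49261 × 4.685 = 2.30788

2.308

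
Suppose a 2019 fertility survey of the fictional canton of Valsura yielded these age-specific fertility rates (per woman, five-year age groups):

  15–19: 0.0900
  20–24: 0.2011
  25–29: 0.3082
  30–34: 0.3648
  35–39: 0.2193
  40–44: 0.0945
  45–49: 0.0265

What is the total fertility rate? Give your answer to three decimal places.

6.522

Sum of ASFRs = 0.0900 + 0.2011 + 0.3082 + 0.3648 + 0.2193 + 0.0945 + 0.0265 = 1.3044
TFR = 5 × 1.3044 = 6.522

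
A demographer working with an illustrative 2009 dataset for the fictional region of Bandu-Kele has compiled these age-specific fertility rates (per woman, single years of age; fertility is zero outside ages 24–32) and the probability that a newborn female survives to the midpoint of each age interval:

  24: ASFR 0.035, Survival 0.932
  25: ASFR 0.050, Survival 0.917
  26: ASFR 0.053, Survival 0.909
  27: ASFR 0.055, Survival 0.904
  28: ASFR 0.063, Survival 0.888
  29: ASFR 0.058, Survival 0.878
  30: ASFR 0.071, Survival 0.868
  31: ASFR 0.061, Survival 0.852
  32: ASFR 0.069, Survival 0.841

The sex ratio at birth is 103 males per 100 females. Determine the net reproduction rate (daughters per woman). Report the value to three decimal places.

Proportion female at birth = 100 / (100 + 103) = 0.49261.
Per-age-group product (1 × ASFR × survival probability):
  24: 1 × 0.035 × 0.932 = 0.03262
  25: 1 × 0.050 × 0.917 = 0.04585
  26: 1 × 0.053 × 0.909 = 0.04818
  27: 1 × 0.055 × 0.904 = 0.04972
  28: 1 × 0.063 × 0.888 = 0.05594
  29: 1 × 0.058 × 0.878 = 0.05092
  30: 1 × 0.071 × 0.868 = 0.06163
  31: 1 × 0.061 × 0.852 = 0.05197
  32: 1 × 0.069 × 0.841 = 0.05803
Sum = 0.45486
NRR = 0.49261 × 0.45486 = 0.22407

0.224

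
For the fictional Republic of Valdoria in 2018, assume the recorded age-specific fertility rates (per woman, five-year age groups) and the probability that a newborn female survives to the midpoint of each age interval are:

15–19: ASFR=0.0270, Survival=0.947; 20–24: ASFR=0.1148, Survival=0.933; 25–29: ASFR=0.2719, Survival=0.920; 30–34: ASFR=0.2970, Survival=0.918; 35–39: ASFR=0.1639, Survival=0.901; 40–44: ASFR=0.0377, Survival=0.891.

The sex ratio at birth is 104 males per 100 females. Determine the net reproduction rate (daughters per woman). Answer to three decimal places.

2.051

Proportion female at birth = 100 / (100 + 104) = 0.49020.
Weighting each age-specific rate by interval width and survival:
  15–19: 5 × 0.0270 × 0.947 = 0.12785
  20–24: 5 × 0.1148 × 0.933 = 0.53554
  25–29: 5 × 0.2719 × 0.920 = 1.25074
  30–34: 5 × 0.2970 × 0.918 = 1.36323
  35–39: 5 × 0.1639 × 0.901 = 0.73837
  40–44: 5 × 0.0377 × 0.891 = 0.16795
Sum = 4.18368
NRR = 0.49020 × 4.18368 = 2.05084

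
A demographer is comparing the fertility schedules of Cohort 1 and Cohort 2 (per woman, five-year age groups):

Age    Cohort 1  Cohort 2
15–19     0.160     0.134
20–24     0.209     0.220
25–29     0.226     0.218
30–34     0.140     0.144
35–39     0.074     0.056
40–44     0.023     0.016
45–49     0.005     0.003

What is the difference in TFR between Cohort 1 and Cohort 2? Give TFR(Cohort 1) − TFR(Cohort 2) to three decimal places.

0.230

Cohort 1:
  Sum of ASFRs = 0.160 + 0.209 + 0.226 + 0.140 + 0.074 + 0.023 + 0.005 = 0.837
  TFR = 5 × 0.837 = 4.185
Cohort 2:
  Sum of ASFRs = 0.134 + 0.220 + 0.218 + 0.144 + 0.056 + 0.016 + 0.003 = 0.791
  TFR = 5 × 0.791 = 3.955
Difference = 4.185 − 3.955 = 0.23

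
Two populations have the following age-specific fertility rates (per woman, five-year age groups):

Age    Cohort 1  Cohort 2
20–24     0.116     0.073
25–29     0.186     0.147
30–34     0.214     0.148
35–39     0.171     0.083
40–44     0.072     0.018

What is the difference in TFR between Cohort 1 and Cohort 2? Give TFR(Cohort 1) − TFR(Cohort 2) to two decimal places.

1.45

Cohort 1:
  Sum of ASFRs = 0.116 + 0.186 + 0.214 + 0.171 + 0.072 = 0.759
  TFR = 5 × 0.759 = 3.795
Cohort 2:
  Sum of ASFRs = 0.073 + 0.147 + 0.148 + 0.083 + 0.018 = 0.469
  TFR = 5 × 0.469 = 2.345
Difference = 3.795 − 2.345 = 1.45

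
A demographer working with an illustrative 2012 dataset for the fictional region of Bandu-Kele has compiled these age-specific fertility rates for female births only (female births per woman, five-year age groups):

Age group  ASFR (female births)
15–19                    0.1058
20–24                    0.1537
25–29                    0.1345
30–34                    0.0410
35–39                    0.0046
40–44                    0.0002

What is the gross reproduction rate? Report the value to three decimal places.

2.199

Sum of female ASFRs = 0.1058 + 0.1537 + 0.1345 + 0.0410 + 0.0046 + 0.0002 = 0.4398
GRR = 5 × 0.4398 = 2.199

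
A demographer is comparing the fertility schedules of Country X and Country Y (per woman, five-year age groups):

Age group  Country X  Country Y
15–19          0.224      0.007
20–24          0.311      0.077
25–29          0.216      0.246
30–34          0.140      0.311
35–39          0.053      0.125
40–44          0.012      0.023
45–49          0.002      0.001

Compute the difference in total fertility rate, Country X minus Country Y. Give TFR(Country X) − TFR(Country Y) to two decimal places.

Country X:
  Sum of ASFRs = 0.224 + 0.311 + 0.216 + 0.140 + 0.053 + 0.012 + 0.002 = 0.958
  TFR = 5 × 0.958 = 4.79
Country Y:
  Sum of ASFRs = 0.007 + 0.077 + 0.246 + 0.311 + 0.125 + 0.023 + 0.001 = 0.790
  TFR = 5 × 0.790 = 3.95
Difference = 4.79 − 3.95 = 0.84

0.84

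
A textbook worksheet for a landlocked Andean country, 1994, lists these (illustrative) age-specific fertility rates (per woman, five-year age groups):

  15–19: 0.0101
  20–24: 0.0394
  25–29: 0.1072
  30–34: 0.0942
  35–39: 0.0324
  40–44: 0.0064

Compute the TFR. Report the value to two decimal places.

Sum of ASFRs = 0.0101 + 0.0394 + 0.1072 + 0.0942 + 0.0324 + 0.0064 = 0.2897
TFR = 5 × 0.2897 = 1.4485

1.45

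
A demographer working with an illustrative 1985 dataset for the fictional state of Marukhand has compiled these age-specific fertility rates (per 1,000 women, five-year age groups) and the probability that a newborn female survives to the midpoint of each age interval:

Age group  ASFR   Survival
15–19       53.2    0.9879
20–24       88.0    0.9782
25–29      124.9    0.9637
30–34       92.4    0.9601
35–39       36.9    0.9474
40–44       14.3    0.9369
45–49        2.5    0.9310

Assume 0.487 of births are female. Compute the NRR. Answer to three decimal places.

Proportion female at birth = 0.487.
Per-age-group product (5 × ASFR × survival probability):
  15–19: 5 × 53.2/1000 × 0.9879 = 0.26278
  20–24: 5 × 88.0/1000 × 0.9782 = 0.43041
  25–29: 5 × 124.9/1000 × 0.9637 = 0.60183
  30–34: 5 × 92.4/1000 × 0.9601 = 0.44357
  35–39: 5 × 36.9/1000 × 0.9474 = 0.17480
  40–44: 5 × 14.3/1000 × 0.9369 = 0.06699
  45–49: 5 × 2.5/1000 × 0.9310 = 0.01164
Sum = 1.99202
NRR = 0.487 × 1.99202 = 0.97011

0.970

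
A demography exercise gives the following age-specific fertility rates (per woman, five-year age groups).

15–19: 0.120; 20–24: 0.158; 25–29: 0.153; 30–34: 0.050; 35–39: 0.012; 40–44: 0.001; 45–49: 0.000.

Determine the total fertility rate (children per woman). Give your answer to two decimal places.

Sum of ASFRs = 0.120 + 0.158 + 0.153 + 0.050 + 0.012 + 0.001 + 0.000 = 0.494
TFR = 5 × 0.494 = 2.47

2.47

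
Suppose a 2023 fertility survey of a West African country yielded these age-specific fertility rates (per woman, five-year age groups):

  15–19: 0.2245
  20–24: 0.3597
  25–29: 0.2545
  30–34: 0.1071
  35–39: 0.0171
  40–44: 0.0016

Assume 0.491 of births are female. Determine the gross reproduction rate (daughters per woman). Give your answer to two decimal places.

Proportion female at birth = 0.491.
Sum of ASFRs = 0.2245 + 0.3597 + 0.2545 + 0.1071 + 0.0171 + 0.0016 = 0.9645
TFR = 5 × 0.9645 = 4.8225
GRR = 0.491 × 4.8225 = 2.36785

2.37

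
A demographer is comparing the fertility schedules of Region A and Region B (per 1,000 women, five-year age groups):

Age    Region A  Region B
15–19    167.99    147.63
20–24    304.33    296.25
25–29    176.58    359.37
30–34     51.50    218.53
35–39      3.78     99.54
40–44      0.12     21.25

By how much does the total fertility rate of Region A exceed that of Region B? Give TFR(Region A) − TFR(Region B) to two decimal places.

Region A:
  Sum of ASFRs = 167.99 + 304.33 + 176.58 + 51.50 + 3.78 + 0.12 = 704.30
  TFR = 5 × 704.30 / 1000 = 3.5215
Region B:
  Sum of ASFRs = 147.63 + 296.25 + 359.37 + 218.53 + 99.54 + 21.25 = 1142.57
  TFR = 5 × 1142.57 / 1000 = 5.71285
Difference = 3.5215 − 5.71285 = -2.19135

-2.19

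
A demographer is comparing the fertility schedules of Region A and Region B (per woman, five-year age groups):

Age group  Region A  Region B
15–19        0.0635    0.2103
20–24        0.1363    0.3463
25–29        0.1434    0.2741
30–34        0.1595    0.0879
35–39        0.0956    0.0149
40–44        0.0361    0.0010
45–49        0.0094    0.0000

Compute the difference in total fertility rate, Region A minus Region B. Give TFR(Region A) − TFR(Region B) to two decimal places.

Region A:
  Sum of ASFRs = 0.0635 + 0.1363 + 0.1434 + 0.1595 + 0.0956 + 0.0361 + 0.0094 = 0.6438
  TFR = 5 × 0.6438 = 3.219
Region B:
  Sum of ASFRs = 0.2103 + 0.3463 + 0.2741 + 0.0879 + 0.0149 + 0.0010 + 0.0000 = 0.9345
  TFR = 5 × 0.9345 = 4.6725
Difference = 3.219 − 4.6725 = -1.4535

-1.45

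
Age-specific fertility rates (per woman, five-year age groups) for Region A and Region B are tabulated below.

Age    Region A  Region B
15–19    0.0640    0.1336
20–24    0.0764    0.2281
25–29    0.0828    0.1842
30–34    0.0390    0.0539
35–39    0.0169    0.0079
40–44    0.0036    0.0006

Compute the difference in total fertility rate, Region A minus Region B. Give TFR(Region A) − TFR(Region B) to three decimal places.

Region A:
  Sum of ASFRs = 0.0640 + 0.0764 + 0.0828 + 0.0390 + 0.0169 + 0.0036 = 0.2827
  TFR = 5 × 0.2827 = 1.4135
Region B:
  Sum of ASFRs = 0.1336 + 0.2281 + 0.1842 + 0.0539 + 0.0079 + 0.0006 = 0.6083
  TFR = 5 × 0.6083 = 3.0415
Difference = 1.4135 − 3.0415 = -1.628

-1.628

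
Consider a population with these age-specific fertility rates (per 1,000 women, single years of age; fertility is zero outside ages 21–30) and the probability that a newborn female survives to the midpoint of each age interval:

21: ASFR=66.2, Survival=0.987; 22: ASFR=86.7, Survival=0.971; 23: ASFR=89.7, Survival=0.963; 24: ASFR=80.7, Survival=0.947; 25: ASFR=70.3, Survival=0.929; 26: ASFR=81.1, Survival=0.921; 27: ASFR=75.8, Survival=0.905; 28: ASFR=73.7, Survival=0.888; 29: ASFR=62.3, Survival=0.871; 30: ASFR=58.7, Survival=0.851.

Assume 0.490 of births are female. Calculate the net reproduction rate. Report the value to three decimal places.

Proportion female at birth = 0.490.
Each age group contributes 1 × ASFR × survival:
  21: 1 × 66.2/1000 × 0.987 = 0.06534
  22: 1 × 86.7/1000 × 0.971 = 0.08419
  23: 1 × 89.7/1000 × 0.963 = 0.08638
  24: 1 × 80.7/1000 × 0.947 = 0.07642
  25: 1 × 70.3/1000 × 0.929 = 0.06531
  26: 1 × 81.1/1000 × 0.921 = 0.07469
  27: 1 × 75.8/1000 × 0.905 = 0.06860
  28: 1 × 73.7/1000 × 0.888 = 0.06545
  29: 1 × 62.3/1000 × 0.871 = 0.05426
  30: 1 × 58.7/1000 × 0.851 = 0.04995
Sum = 0.69059
NRR = 0.490 × 0.69059 = 0.33839

0.338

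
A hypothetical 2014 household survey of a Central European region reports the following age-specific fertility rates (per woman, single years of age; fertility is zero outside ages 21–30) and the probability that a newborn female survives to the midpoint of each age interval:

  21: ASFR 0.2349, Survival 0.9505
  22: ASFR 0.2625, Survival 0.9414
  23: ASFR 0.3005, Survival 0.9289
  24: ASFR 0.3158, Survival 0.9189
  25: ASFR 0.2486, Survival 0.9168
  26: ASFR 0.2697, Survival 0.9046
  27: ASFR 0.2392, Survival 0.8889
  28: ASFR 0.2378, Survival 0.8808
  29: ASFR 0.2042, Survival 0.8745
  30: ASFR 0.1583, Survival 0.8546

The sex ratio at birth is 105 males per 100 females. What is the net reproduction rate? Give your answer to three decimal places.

Proportion female at birth = 100 / (100 + 105) = 0.48780.
Per-age-group product (1 × ASFR × survival probability):
  21: 1 × 0.2349 × 0.9505 = 0.22327
  22: 1 × 0.2625 × 0.9414 = 0.24712
  23: 1 × 0.3005 × 0.9289 = 0.27913
  24: 1 × 0.3158 × 0.9189 = 0.29019
  25: 1 × 0.2486 × 0.9168 = 0.22792
  26: 1 × 0.2697 × 0.9046 = 0.24397
  27: 1 × 0.2392 × 0.8889 = 0.21262
  28: 1 × 0.2378 × 0.8808 = 0.20945
  29: 1 × 0.2042 × 0.8745 = 0.17857
  30: 1 × 0.1583 × 0.8546 = 0.13528
Sum = 2.24752
NRR = 0.48780 × 2.24752 = 1.09634
NRR > 1, so each generation more than replaces itself.

1.096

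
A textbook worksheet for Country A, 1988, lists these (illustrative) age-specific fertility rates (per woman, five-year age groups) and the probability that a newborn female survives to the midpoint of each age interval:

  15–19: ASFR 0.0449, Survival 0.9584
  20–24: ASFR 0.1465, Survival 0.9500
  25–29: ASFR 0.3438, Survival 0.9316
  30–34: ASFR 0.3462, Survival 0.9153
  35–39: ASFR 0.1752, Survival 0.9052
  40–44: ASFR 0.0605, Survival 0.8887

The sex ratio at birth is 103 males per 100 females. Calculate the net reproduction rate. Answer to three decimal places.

2.541

Proportion female at birth = 100 / (100 + 103) = 0.49261.
Weighting each age-specific rate by interval width and survival:
  15–19: 5 × 0.0449 × 0.9584 = 0.21516
  20–24: 5 × 0.1465 × 0.9500 = 0.69588
  25–29: 5 × 0.3438 × 0.9316 = 1.60142
  30–34: 5 × 0.3462 × 0.9153 = 1.58438
  35–39: 5 × 0.1752 × 0.9052 = 0.79296
  40–44: 5 × 0.0605 × 0.8887 = 0.26883
Sum = 5.15863
NRR = 0.49261 × 5.15863 = 2.54119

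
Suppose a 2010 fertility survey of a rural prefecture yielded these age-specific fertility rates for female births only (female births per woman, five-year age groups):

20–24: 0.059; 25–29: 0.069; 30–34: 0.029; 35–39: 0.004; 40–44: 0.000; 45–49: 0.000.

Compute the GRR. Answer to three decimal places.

Sum of female ASFRs = 0.059 + 0.069 + 0.029 + 0.004 + 0.000 + 0.000 = 0.161
GRR = 5 × 0.161 = 0.805

0.805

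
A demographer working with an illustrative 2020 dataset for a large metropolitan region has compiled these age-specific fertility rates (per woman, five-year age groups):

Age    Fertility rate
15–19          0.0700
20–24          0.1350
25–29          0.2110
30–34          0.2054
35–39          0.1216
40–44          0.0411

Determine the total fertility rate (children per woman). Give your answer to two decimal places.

3.92

Sum of ASFRs = 0.0700 + 0.1350 + 0.2110 + 0.2054 + 0.1216 + 0.0411 = 0.7841
TFR = 5 × 0.7841 = 3.9205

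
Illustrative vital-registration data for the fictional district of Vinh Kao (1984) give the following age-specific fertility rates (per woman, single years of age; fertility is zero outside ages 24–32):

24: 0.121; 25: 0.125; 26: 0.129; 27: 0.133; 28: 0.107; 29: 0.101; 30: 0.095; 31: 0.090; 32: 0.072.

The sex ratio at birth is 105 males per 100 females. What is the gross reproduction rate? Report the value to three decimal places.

Proportion female at birth = 100 / (100 + 105) = 0.48780.
Sum of ASFRs = 0.121 + 0.125 + 0.129 + 0.133 + 0.107 + 0.101 + 0.095 + 0.090 + 0.072 = 0.973
TFR = 0.973
GRR = 0.48780 × 0.973 = 0.47463

0.475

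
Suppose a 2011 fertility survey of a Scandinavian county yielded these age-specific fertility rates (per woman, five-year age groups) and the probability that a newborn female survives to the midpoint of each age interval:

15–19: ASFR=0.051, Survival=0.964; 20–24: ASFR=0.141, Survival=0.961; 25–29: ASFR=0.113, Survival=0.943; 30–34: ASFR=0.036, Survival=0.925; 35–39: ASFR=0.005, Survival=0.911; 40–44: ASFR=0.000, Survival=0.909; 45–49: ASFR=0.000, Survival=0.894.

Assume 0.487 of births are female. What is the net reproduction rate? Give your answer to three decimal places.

0.801

Proportion female at birth = 0.487.
Each age group contributes 5 × ASFR × survival:
  15–19: 5 × 0.051 × 0.964 = 0.24582
  20–24: 5 × 0.141 × 0.961 = 0.67751
  25–29: 5 × 0.113 × 0.943 = 0.53280
  30–34: 5 × 0.036 × 0.925 = 0.16650
  35–39: 5 × 0.005 × 0.911 = 0.02278
  40–44: 5 × 0.000 × 0.909 = 0.00000
  45–49: 5 × 0.000 × 0.894 = 0.00000
Sum = 1.64541
NRR = 0.487 × 1.64541 = 0.80131
An NRR under 1 implies long-run decline under these rates.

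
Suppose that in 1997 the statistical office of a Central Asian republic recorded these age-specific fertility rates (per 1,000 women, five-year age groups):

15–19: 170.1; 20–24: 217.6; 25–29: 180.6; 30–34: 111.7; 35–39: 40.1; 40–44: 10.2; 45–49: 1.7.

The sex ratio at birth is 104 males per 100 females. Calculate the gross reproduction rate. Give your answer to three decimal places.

1.794

Proportion female at birth = 100 / (100 + 104) = 0.49020.
Sum of ASFRs = 170.1 + 217.6 + 180.6 + 111.7 + 40.1 + 10.2 + 1.7 = 732.0
TFR = 5 × 732.0 / 1000 = 3.66
GRR = 0.49020 × 3.66 = 1.79413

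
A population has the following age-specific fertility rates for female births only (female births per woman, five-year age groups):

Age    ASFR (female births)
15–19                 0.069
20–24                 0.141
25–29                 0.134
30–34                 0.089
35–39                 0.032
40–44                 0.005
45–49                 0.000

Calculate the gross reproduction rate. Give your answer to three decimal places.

Sum of female ASFRs = 0.069 + 0.141 + 0.134 + 0.089 + 0.032 + 0.005 + 0.000 = 0.470
GRR = 5 × 0.470 = 2.35

2.350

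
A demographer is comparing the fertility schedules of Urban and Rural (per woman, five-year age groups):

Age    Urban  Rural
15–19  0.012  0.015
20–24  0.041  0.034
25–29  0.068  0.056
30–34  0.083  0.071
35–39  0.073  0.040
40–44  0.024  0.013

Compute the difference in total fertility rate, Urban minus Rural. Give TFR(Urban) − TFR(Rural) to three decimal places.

0.360

Urban:
  Sum of ASFRs = 0.012 + 0.041 + 0.068 + 0.083 + 0.073 + 0.024 = 0.301
  TFR = 5 × 0.301 = 1.505
Rural:
  Sum of ASFRs = 0.015 + 0.034 + 0.056 + 0.071 + 0.040 + 0.013 = 0.229
  TFR = 5 × 0.229 = 1.145
Difference = 1.505 − 1.145 = 0.36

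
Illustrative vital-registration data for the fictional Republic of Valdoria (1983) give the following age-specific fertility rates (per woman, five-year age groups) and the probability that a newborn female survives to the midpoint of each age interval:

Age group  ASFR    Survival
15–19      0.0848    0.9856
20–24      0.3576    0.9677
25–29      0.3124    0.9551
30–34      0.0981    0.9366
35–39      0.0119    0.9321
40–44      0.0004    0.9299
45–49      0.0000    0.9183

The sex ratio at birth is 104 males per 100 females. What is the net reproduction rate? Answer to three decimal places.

Proportion female at birth = 100 / (100 + 104) = 0.49020.
Weighting each age-specific rate by interval width and survival:
  15–19: 5 × 0.0848 × 0.9856 = 0.41789
  20–24: 5 × 0.3576 × 0.9677 = 1.73025
  25–29: 5 × 0.3124 × 0.9551 = 1.49187
  30–34: 5 × 0.0981 × 0.9366 = 0.45940
  35–39: 5 × 0.0119 × 0.9321 = 0.05546
  40–44: 5 × 0.0004 × 0.9299 = 0.00186
  45–49: 5 × 0.0000 × 0.9183 = 0.00000
Sum = 4.15673
NRR = 0.49020 × 4.15673 = 2.03763
An NRR exceeding 1 indicates intrinsic growth under these rates.

2.038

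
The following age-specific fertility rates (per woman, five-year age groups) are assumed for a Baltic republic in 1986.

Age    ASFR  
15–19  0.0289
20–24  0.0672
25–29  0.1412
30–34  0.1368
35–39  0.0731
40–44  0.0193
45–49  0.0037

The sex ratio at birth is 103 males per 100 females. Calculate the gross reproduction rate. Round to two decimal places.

1.16

Proportion female at birth = 100 / (100 + 103) = 0.49261.
Sum of ASFRs = 0.0289 + 0.0672 + 0.1412 + 0.1368 + 0.0731 + 0.0193 + 0.0037 = 0.4702
TFR = 5 × 0.4702 = 2.351
GRR = 0.49261 × 2.351 = 1.15813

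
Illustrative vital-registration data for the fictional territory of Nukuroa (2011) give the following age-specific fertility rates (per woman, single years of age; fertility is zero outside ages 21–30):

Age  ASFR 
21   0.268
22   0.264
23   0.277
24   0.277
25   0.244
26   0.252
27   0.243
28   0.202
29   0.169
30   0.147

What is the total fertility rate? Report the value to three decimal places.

2.343

Sum of ASFRs = 0.268 + 0.264 + 0.277 + 0.277 + 0.244 + 0.252 + 0.243 + 0.202 + 0.169 + 0.147 = 2.343
TFR = 2.343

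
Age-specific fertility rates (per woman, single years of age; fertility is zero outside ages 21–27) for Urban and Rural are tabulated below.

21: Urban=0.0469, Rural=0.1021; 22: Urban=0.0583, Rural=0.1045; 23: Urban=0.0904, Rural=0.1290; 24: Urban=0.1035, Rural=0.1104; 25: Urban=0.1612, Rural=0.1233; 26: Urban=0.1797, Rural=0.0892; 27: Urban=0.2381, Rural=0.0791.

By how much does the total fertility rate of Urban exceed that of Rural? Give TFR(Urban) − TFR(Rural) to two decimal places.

Urban:
  Sum of ASFRs = 0.0469 + 0.0583 + 0.0904 + 0.1035 + 0.1612 + 0.1797 + 0.2381 = 0.8781
  TFR = 0.8781
Rural:
  Sum of ASFRs = 0.1021 + 0.1045 + 0.1290 + 0.1104 + 0.1233 + 0.0892 + 0.0791 = 0.7376
  TFR = 0.7376
Difference = 0.8781 − 0.7376 = 0.1405

0.14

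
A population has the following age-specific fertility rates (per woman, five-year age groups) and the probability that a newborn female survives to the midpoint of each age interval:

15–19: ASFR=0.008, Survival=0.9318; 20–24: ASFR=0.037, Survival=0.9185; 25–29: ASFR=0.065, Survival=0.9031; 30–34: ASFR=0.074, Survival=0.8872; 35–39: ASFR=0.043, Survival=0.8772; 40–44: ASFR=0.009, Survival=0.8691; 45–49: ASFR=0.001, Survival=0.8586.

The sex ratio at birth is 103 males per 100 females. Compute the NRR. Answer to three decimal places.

0.523

Proportion female at birth = 100 / (100 + 103) = 0.49261.
Per-age-group product (5 × ASFR × survival probability):
  15–19: 5 × 0.008 × 0.9318 = 0.03727
  20–24: 5 × 0.037 × 0.9185 = 0.16992
  25–29: 5 × 0.065 × 0.9031 = 0.29351
  30–34: 5 × 0.074 × 0.8872 = 0.32826
  35–39: 5 × 0.043 × 0.8772 = 0.18860
  40–44: 5 × 0.009 × 0.8691 = 0.03911
  45–49: 5 × 0.001 × 0.8586 = 0.00429
Sum = 1.06096
NRR = 0.49261 × 1.06096 = 0.52264
NRR < 1, so the cohort does not fully replace itself.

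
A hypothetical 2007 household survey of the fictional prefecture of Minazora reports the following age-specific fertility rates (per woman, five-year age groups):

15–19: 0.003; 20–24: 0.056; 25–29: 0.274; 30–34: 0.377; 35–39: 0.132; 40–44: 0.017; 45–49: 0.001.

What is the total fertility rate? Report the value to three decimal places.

4.300

Sum of ASFRs = 0.003 + 0.056 + 0.274 + 0.377 + 0.132 + 0.017 + 0.001 = 0.860
TFR = 5 × 0.860 = 4.3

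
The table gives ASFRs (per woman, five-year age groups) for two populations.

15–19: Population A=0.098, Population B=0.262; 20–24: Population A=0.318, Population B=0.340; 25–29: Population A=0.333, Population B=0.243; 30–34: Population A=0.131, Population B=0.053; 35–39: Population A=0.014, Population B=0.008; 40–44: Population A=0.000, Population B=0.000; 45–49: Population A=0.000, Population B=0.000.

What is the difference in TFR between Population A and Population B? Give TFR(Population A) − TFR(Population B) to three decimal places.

Population A:
  Sum of ASFRs = 0.098 + 0.318 + 0.333 + 0.131 + 0.014 + 0.000 + 0.000 = 0.894
  TFR = 5 × 0.894 = 4.47
Population B:
  Sum of ASFRs = 0.262 + 0.340 + 0.243 + 0.053 + 0.008 + 0.000 + 0.000 = 0.906
  TFR = 5 × 0.906 = 4.53
Difference = 4.47 − 4.53 = -0.06

-0.060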